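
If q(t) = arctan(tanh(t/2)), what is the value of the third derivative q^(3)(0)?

-1/2

Let u equal the inner series; expand the outer function in u and truncate.
The coefficient of t^3 in the expansion is -1/12, so q′′′(0) = 3! * (-1/12) = -1/2.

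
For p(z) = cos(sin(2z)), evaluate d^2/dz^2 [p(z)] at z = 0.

Compose series: expand the inner function first, then feed it into the outer expansion.
The coefficient of z^2 in the expansion is -2, so p′′(0) = 2! * (-2) = -4.

-4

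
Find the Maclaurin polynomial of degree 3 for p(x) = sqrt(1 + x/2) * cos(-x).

-15*x^3/128 - 17*x^2/32 + x/4 + 1

Expand each factor separately, then convolve coefficients.
[x^0] = 1;  [x^1] = 1/4;  [x^2] = -17/32;  [x^3] = -15/128.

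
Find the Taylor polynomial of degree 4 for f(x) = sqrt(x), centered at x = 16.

-5*(x - 16)^4/2097152 + (x - 16)^3/16384 - (x - 16)^2/512 + (x - 16)/8 + 4

f(16) = 4
f′(16) = 1/8
f′′(16) = -1/256
f′′′(16) = 3/8192
f^(4)(16) = -15/262144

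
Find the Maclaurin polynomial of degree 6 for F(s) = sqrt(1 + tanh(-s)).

-721*s^6/46080 - 121*s^5/3840 + 17*s^4/384 + 5*s^3/48 - s^2/8 - s/2 + 1

Let u equal the inner series; expand the outer function in u and truncate.
F(0) = 1
F′(0) = -1/2
F′′(0) = -1/4
F′′′(0) = 5/8
F^(4)(0) = 17/16
F^(5)(0) = -121/32
F^(6)(0) = -721/64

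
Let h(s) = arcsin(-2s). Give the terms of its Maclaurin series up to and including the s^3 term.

-4*s^3/3 - 2*s

[s^0] = 0;  [s^1] = -2;  [s^2] = 0;  [s^3] = -4/3.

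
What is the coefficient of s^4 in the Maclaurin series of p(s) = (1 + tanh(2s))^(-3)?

Plug the Maclaurin series of the inner function into that of the outer and collect terms.
p(0) = 1
p′(0) = -6
p′′(0) = 48
p′′′(0) = -432
p^(4)(0) = 4224
So c_4 = p^(4)(0)/4! = 176.

176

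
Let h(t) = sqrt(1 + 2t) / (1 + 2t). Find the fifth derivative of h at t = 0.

-945

Expand each factor separately, then convolve coefficients.
The coefficient of t^5 in the expansion is -63/8, so h^(5)(0) = 5! * (-63/8) = -945.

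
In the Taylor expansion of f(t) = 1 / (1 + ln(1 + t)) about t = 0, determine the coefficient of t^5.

-347/60

Expand as Σ (-1)^k u^k with u equal to the inner function's series.
f(0) = 1
f′(0) = -1
f′′(0) = 3
f′′′(0) = -14
f^(4)(0) = 88
f^(5)(0) = -694
So c_5 = f^(5)(0)/5! = -347/60.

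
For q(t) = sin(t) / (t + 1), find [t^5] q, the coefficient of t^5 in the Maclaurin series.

101/120

Expand 1/(denominator) as a geometric series and multiply by the numerator's series.
[t^0] = 0;  [t^1] = 1;  [t^2] = -1;  [t^3] = 5/6;  [t^4] = -5/6;  [t^5] = 101/120.
So c_5 = q^(5)(0)/5! = 101/120.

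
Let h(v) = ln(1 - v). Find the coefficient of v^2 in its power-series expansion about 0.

-1/2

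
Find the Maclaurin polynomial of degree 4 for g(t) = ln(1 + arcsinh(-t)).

Plug the Maclaurin series of the inner function into that of the outer and collect terms.
g(0) = 0
g′(0) = -1
g′′(0) = -1
g′′′(0) = -1
g^(4)(0) = -2
Then c_k = g^(k)(0)/k! gives each Taylor coefficient.

-t^4/12 - t^3/6 - t^2/2 - t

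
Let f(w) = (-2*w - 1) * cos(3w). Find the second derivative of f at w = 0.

9

Distribute the polynomial across the series and collect like powers.
The coefficient of w^2 in the expansion is 9/2, so f′′(0) = 2! * (9/2) = 9.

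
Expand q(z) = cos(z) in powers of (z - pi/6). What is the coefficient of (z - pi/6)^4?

sqrt(3)/48

q(pi/6) = sqrt(3)/2
q′(pi/6) = -1/2
q′′(pi/6) = -sqrt(3)/2
q′′′(pi/6) = 1/2
q^(4)(pi/6) = sqrt(3)/2
The Taylor polynomial is Σ q^(k)(pi/6)/k! · (z - pi/6)^k.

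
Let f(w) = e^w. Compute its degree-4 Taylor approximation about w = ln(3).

f(ln(3)) = 3
f′(ln(3)) = 3
f′′(ln(3)) = 3
f′′′(ln(3)) = 3
f^(4)(ln(3)) = 3
Then c_k = f^(k)(ln(3))/k! gives each Taylor coefficient.

(w - ln(3))^4/8 + (w - ln(3))^3/2 + 3*(w - ln(3))^2/2 + 3*(w - ln(3)) + 3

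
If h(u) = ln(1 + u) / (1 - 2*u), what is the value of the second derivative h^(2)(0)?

Expand 1/(denominator) as a geometric series and multiply by the numerator's series.
The coefficient of u^2 in the expansion is 3/2, so h′′(0) = 2! * (3/2) = 3.

3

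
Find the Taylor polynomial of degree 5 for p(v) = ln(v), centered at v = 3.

(v - 3)^5/1215 - (v - 3)^4/324 + (v - 3)^3/81 - (v - 3)^2/18 + (v - 3)/3 + ln(3)

Use the known series and substitute for the argument.
p(3) = ln(3)
p′(3) = 1/3
p′′(3) = -1/9
p′′′(3) = 2/27
p^(4)(3) = -2/27
p^(5)(3) = 8/81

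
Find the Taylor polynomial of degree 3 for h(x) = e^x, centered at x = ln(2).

(x - ln(2))^3/3 + (x - ln(2))^2 + 2*(x - ln(2)) + 2

h(ln(2)) = 2
h′(ln(2)) = 2
h′′(ln(2)) = 2
h′′′(ln(2)) = 2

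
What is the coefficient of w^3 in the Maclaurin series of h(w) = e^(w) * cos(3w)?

Multiply the two series term by term and collect like powers.
h(0) = 1
h′(0) = 1
h′′(0) = -8
h′′′(0) = -26
So c_3 = h′′′(0)/3! = -13/3.

-13/3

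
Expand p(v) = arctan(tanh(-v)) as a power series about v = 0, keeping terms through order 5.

-2*v^5/3 + 2*v^3/3 - v

Let u equal the inner series; expand the outer function in u and truncate.
[v^0] = 0;  [v^1] = -1;  [v^2] = 0;  [v^3] = 2/3;  [v^4] = 0;  [v^5] = -2/3.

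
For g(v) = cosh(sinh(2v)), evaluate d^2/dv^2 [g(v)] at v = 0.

4

Let u equal the inner series; expand the outer function in u and truncate.
From the series, [v^2] g = 2; multiply by 2! = 2 to get 4.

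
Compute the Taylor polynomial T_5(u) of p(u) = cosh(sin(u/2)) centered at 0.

-u^4/128 + u^2/8 + 1

Plug the Maclaurin series of the inner function into that of the outer and collect terms.
p(0) = 1
p′(0) = 0
p′′(0) = 1/4
p′′′(0) = 0
p^(4)(0) = -3/16
p^(5)(0) = 0
The Taylor polynomial is Σ p^(k)(0)/k! · u^k.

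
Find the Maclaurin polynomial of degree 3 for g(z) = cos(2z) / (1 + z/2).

Write out both Maclaurin series and multiply, keeping only the needed powers.
g(0) = 1
g′(0) = -1/2
g′′(0) = -7/2
g′′′(0) = 21/4

7*z^3/8 - 7*z^2/4 - z/2 + 1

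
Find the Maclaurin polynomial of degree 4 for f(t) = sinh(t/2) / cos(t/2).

t^3/12 + t/2

Write the quotient as an unknown series and match coefficients against numerator = denominator · series.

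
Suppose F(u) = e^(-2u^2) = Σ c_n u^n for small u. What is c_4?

2

F(0) = 1
F′(0) = 0
F′′(0) = -4
F′′′(0) = 0
F^(4)(0) = 48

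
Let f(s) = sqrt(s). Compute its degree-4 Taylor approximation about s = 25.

Differentiate repeatedly and evaluate at the center.
f(25) = 5
f′(25) = 1/10
f′′(25) = -1/500
f′′′(25) = 3/25000
f^(4)(25) = -3/250000

-(s - 25)^4/2000000 + (s - 25)^3/50000 - (s - 25)^2/1000 + (s - 25)/10 + 5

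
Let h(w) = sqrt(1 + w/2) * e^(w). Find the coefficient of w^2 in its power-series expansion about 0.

Take the Cauchy product of the two expansions.
h(0) = 1
h′(0) = 5/4
h′′(0) = 23/16

23/32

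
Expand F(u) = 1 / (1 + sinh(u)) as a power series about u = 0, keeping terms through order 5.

-181*u^5/120 + 4*u^4/3 - 7*u^3/6 + u^2 - u + 1

Use the geometric series for the reciprocal, then substitute.
F(0) = 1
F′(0) = -1
F′′(0) = 2
F′′′(0) = -7
F^(4)(0) = 32
F^(5)(0) = -181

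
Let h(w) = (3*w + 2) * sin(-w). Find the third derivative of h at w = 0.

Distribute the polynomial across the series and collect like powers.
From the series, [w^3] h = 1/3; multiply by 3! = 6 to get 2.

2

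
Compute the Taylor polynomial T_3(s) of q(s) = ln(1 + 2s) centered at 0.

8*s^3/3 - 2*s^2 + 2*s

[s^0] = 0;  [s^1] = 2;  [s^2] = -2;  [s^3] = 8/3.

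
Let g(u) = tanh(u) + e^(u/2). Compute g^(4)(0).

Expand each term separately and add.
From the series, [u^4] g = 1/384; multiply by 4! = 24 to get 1/16.

1/16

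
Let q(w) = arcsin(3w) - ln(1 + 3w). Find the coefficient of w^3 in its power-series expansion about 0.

Add the two expansions coefficient-wise.
So c_3 = q′′′(0)/3! = -9/2.

-9/2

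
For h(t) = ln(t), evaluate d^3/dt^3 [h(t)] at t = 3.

2/27

Apply the Taylor formula c_k = f^(k)(a)/k!.
The coefficient of (t - 3)^3 in the expansion is 1/81, so h′′′(3) = 3! * (1/81) = 2/27.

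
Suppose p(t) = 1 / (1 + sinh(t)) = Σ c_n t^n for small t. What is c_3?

-7/6

Use the geometric series for the reciprocal, then substitute.
[t^0] = 1;  [t^1] = -1;  [t^2] = 1;  [t^3] = -7/6.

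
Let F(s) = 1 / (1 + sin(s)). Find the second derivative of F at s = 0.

2

Write 1/(1+u) = 1 - u + u^2 - u^3 + ... and substitute the series for u.
The coefficient of s^2 in the expansion is 1, so F′′(0) = 2! * (1) = 2.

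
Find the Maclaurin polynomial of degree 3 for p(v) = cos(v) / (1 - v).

v^3/2 + v^2/2 + v + 1

Use 1/(1 - r) = Σ r^k on the denominator, then take the Cauchy product.
p(0) = 1
p′(0) = 1
p′′(0) = 1
p′′′(0) = 3
Then c_k = p^(k)(0)/k! gives each Taylor coefficient.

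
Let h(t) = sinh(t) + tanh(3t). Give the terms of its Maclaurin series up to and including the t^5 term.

Combine the two series term by term.
[t^0] = 0;  [t^1] = 4;  [t^2] = 0;  [t^3] = -53/6;  [t^4] = 0;  [t^5] = 3889/120.

3889*t^5/120 - 53*t^3/6 + 4*t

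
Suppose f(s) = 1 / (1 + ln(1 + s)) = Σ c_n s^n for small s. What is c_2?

3/2

Use the geometric series for the reciprocal, then substitute.
f(0) = 1
f′(0) = -1
f′′(0) = 3
Then c_k = f^(k)(0)/k! gives each Taylor coefficient.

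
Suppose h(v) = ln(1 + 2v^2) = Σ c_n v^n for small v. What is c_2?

2

Differentiate repeatedly and evaluate at the center.
[v^0] = 0;  [v^1] = 0;  [v^2] = 2.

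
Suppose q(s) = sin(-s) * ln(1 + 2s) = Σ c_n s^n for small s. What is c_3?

2

Write out both Maclaurin series and multiply, keeping only the needed powers.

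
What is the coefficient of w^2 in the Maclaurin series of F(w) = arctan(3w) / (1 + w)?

Expand each factor separately, then convolve coefficients.
F(0) = 0
F′(0) = 3
F′′(0) = -6
So c_2 = F′′(0)/2! = -3.

-3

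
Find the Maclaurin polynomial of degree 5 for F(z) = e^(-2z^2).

2*z^4 - 2*z^2 + 1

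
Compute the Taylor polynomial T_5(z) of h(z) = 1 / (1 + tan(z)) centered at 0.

-32*z^5/15 + 5*z^4/3 - 4*z^3/3 + z^2 - z + 1

Write 1/(1+u) = 1 - u + u^2 - u^3 + ... and substitute the series for u.
h(0) = 1
h′(0) = -1
h′′(0) = 2
h′′′(0) = -8
h^(4)(0) = 40
h^(5)(0) = -256
Then c_k = h^(k)(0)/k! gives each Taylor coefficient.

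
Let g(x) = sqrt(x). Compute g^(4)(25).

The coefficient of (x - 25)^4 in the expansion is -1/2000000, so g^(4)(25) = 4! * (-1/2000000) = -3/250000.

-3/250000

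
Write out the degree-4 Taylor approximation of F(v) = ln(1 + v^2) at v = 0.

-v^4/2 + v^2

Use the known series and substitute for the argument.
[v^0] = 0;  [v^1] = 0;  [v^2] = 1;  [v^3] = 0;  [v^4] = -1/2.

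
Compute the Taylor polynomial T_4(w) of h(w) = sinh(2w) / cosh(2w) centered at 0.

-8*w^3/3 + 2*w

Divide the numerator series by the denominator series (power-series long division).
[w^0] = 0;  [w^1] = 2;  [w^2] = 0;  [w^3] = -8/3;  [w^4] = 0.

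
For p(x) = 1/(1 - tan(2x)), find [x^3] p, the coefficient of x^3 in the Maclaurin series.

32/3

Substitute the inner expansion into the outer series and collect powers.
p(0) = 1
p′(0) = 2
p′′(0) = 8
p′′′(0) = 64
Then c_k = p^(k)(0)/k! gives each Taylor coefficient.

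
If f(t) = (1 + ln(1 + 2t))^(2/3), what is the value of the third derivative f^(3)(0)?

Let u equal the inner series; expand the outer function in u and truncate.
From the series, [t^3] f = 248/81; multiply by 3! = 6 to get 496/27.

496/27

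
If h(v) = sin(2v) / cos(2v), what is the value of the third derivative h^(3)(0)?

Divide the numerator series by the denominator series (power-series long division).
From the series, [v^3] h = 8/3; multiply by 3! = 6 to get 16.

16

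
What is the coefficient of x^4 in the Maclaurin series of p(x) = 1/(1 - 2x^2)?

Compute the successive derivatives at the expansion point and divide by k!.

4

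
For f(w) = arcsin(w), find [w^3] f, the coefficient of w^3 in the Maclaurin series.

Differentiate repeatedly and evaluate at the center.
f(0) = 0
f′(0) = 1
f′′(0) = 0
f′′′(0) = 1

1/6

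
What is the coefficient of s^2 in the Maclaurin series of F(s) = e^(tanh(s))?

1/2

Let u equal the inner series; expand the outer function in u and truncate.
F(0) = 1
F′(0) = 1
F′′(0) = 1
So c_2 = F′′(0)/2! = 1/2.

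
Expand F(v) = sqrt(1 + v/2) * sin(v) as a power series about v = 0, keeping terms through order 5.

Multiply the two series term by term and collect like powers.
F(0) = 0
F′(0) = 1
F′′(0) = 1/2
F′′′(0) = -19/16
F^(4)(0) = -13/16
F^(5)(0) = 341/256

341*v^5/30720 - 13*v^4/384 - 19*v^3/96 + v^2/4 + v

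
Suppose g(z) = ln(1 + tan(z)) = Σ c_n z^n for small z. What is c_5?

Substitute the inner expansion into the outer series and collect powers.
[z^0] = 0;  [z^1] = 1;  [z^2] = -1/2;  [z^3] = 2/3;  [z^4] = -7/12;  [z^5] = 2/3.
So c_5 = g^(5)(0)/5! = 2/3.

2/3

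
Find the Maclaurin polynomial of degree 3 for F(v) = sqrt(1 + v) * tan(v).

5*v^3/24 + v^2/2 + v

Write out both Maclaurin series and multiply, keeping only the needed powers.
F(0) = 0
F′(0) = 1
F′′(0) = 1
F′′′(0) = 5/4
Then c_k = F^(k)(0)/k! gives each Taylor coefficient.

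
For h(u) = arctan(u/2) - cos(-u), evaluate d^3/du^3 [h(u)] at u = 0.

Expand each term separately and add.
The coefficient of u^3 in the expansion is -1/24, so h′′′(0) = 3! * (-1/24) = -1/4.

-1/4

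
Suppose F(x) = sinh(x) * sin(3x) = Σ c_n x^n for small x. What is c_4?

Write out both Maclaurin series and multiply, keeping only the needed powers.
F(0) = 0
F′(0) = 0
F′′(0) = 6
F′′′(0) = 0
F^(4)(0) = -96
So c_4 = F^(4)(0)/4! = -4.

-4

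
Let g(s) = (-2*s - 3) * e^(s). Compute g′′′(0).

-9

Distribute the polynomial across the series and collect like powers.
From the series, [s^3] g = -3/2; multiply by 3! = 6 to get -9.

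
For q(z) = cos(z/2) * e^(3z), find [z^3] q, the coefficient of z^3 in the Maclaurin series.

33/8

Write out both Maclaurin series and multiply, keeping only the needed powers.
q(0) = 1
q′(0) = 3
q′′(0) = 35/4
q′′′(0) = 99/4
Then c_k = q^(k)(0)/k! gives each Taylor coefficient.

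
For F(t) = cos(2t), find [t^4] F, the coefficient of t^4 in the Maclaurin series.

2/3

[t^0] = 1;  [t^1] = 0;  [t^2] = -2;  [t^3] = 0;  [t^4] = 2/3.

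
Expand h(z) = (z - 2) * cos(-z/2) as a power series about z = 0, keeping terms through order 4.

Shift and add copies of the series according to the polynomial's terms.
h(0) = -2
h′(0) = 1
h′′(0) = 1/2
h′′′(0) = -3/4
h^(4)(0) = -1/8

-z^4/192 - z^3/8 + z^2/4 + z - 2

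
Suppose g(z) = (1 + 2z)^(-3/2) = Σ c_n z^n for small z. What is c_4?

315/8

g(0) = 1
g′(0) = -3
g′′(0) = 15
g′′′(0) = -105
g^(4)(0) = 945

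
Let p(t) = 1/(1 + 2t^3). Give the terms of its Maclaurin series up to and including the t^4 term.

1 - 2*t^3

Differentiate repeatedly and evaluate at the center.
[t^0] = 1;  [t^1] = 0;  [t^2] = 0;  [t^3] = -2;  [t^4] = 0.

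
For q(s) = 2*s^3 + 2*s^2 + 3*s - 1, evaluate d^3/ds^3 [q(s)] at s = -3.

The coefficient of (s + 3)^3 in the expansion is 2, so q′′′(-3) = 3! * (2) = 12.

12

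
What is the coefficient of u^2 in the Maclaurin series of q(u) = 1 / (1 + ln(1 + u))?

Use the geometric series for the reciprocal, then substitute.
q(0) = 1
q′(0) = -1
q′′(0) = 3
So c_2 = q′′(0)/2! = 3/2.

3/2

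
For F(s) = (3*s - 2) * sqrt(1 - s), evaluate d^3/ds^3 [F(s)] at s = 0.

-3/2

Multiply each power in the prefactor through the base expansion.
The coefficient of s^3 in the expansion is -1/4, so F′′′(0) = 3! * (-1/4) = -3/2.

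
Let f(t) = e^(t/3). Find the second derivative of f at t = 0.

The coefficient of t^2 in the expansion is 1/18, so f′′(0) = 2! * (1/18) = 1/9.

1/9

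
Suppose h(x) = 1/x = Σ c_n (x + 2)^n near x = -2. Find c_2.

-1/8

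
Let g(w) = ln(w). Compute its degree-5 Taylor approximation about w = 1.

(w - 1)^5/5 - (w - 1)^4/4 + (w - 1)^3/3 - (w - 1)^2/2 + (w - 1)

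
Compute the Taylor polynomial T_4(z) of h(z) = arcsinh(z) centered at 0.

-z^3/6 + z

h(0) = 0
h′(0) = 1
h′′(0) = 0
h′′′(0) = -1
h^(4)(0) = 0
Dividing each by k! gives the coefficients c_0, ..., c_4.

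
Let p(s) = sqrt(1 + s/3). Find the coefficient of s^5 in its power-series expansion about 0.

7/62208

[s^0] = 1;  [s^1] = 1/6;  [s^2] = -1/72;  [s^3] = 1/432;  [s^4] = -5/10368;  [s^5] = 7/62208.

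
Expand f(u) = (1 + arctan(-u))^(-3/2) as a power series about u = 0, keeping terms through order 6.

1873*u^6/3072 + 1049*u^5/1280 + 155*u^4/128 + 27*u^3/16 + 15*u^2/8 + 3*u/2 + 1

Plug the Maclaurin series of the inner function into that of the outer and collect terms.
f(0) = 1
f′(0) = 3/2
f′′(0) = 15/4
f′′′(0) = 81/8
f^(4)(0) = 465/16
f^(5)(0) = 3147/32
f^(6)(0) = 28095/64
Dividing each by k! gives the coefficients c_0, ..., c_6.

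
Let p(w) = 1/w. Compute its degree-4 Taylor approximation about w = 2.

p(2) = 1/2
p′(2) = -1/4
p′′(2) = 1/4
p′′′(2) = -3/8
p^(4)(2) = 3/4
The Taylor polynomial is Σ p^(k)(2)/k! · (w - 2)^k.

(w - 2)^4/32 - (w - 2)^3/16 + (w - 2)^2/8 - (w - 2)/4 + 1/2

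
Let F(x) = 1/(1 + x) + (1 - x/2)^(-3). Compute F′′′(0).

3/2

Combine the two series term by term.
The coefficient of x^3 in the expansion is 1/4, so F′′′(0) = 3! * (1/4) = 3/2.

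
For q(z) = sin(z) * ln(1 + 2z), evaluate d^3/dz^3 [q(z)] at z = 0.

-12

Write out both Maclaurin series and multiply, keeping only the needed powers.
The coefficient of z^3 in the expansion is -2, so q′′′(0) = 3! * (-2) = -12.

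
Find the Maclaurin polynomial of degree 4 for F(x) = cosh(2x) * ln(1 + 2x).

-8*x^4 + 20*x^3/3 - 2*x^2 + 2*x

Expand each factor separately, then convolve coefficients.
F(0) = 0
F′(0) = 2
F′′(0) = -4
F′′′(0) = 40
F^(4)(0) = -192
The Taylor polynomial is Σ F^(k)(0)/k! · x^k.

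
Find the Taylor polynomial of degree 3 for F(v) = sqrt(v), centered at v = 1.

F(1) = 1
F′(1) = 1/2
F′′(1) = -1/4
F′′′(1) = 3/8
Dividing each by k! gives the coefficients c_0, ..., c_3.

(v - 1)^3/16 - (v - 1)^2/8 + (v - 1)/2 + 1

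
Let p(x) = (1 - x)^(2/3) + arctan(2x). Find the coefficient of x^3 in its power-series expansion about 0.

Expand each term separately and add.
p(0) = 1
p′(0) = 4/3
p′′(0) = -2/9
p′′′(0) = -440/27
So c_3 = p′′′(0)/3! = -220/81.

-220/81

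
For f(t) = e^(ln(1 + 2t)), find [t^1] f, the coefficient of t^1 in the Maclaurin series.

Plug the Maclaurin series of the inner function into that of the outer and collect terms.
f(0) = 1
f′(0) = 2

2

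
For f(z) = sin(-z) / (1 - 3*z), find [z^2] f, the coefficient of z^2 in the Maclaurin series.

Use 1/(1 - r) = Σ r^k on the denominator, then take the Cauchy product.
[z^0] = 0;  [z^1] = -1;  [z^2] = -3.

-3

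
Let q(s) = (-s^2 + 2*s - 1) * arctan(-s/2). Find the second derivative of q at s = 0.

Shift and add copies of the series according to the polynomial's terms.
The coefficient of s^2 in the expansion is -1, so q′′(0) = 2! * (-1) = -2.

-2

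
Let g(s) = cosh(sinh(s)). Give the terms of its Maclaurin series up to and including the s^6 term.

37*s^6/720 + 5*s^4/24 + s^2/2 + 1

Compose series: expand the inner function first, then feed it into the outer expansion.
g(0) = 1
g′(0) = 0
g′′(0) = 1
g′′′(0) = 0
g^(4)(0) = 5
g^(5)(0) = 0
g^(6)(0) = 37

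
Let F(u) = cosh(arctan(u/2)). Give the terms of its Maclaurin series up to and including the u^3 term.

u^2/8 + 1

Plug the Maclaurin series of the inner function into that of the outer and collect terms.
F(0) = 1
F′(0) = 0
F′′(0) = 1/4
F′′′(0) = 0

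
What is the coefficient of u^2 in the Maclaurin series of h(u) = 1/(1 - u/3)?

Compute the successive derivatives at the expansion point and divide by k!.
h(0) = 1
h′(0) = 1/3
h′′(0) = 2/9
Then c_k = h^(k)(0)/k! gives each Taylor coefficient.

1/9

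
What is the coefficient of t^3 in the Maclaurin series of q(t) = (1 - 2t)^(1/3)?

-40/81

q(0) = 1
q′(0) = -2/3
q′′(0) = -8/9
q′′′(0) = -80/27
So c_3 = q′′′(0)/3! = -40/81.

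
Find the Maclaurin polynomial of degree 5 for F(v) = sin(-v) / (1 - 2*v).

Multiply the numerator's expansion by the denominator's geometric series.
[v^0] = 0;  [v^1] = -1;  [v^2] = -2;  [v^3] = -23/6;  [v^4] = -23/3;  [v^5] = -1841/120.

-1841*v^5/120 - 23*v^4/3 - 23*v^3/6 - 2*v^2 - v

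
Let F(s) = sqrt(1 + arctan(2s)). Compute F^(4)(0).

17

Plug the Maclaurin series of the inner function into that of the outer and collect terms.
From the series, [s^4] F = 17/24; multiply by 4! = 24 to get 17.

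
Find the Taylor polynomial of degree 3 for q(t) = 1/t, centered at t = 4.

-(t - 4)^3/256 + (t - 4)^2/64 - (t - 4)/16 + 1/4

Differentiate repeatedly and evaluate at the center.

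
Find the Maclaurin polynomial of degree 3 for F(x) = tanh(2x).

-8*x^3/3 + 2*x

Use the known series and substitute for the argument.
F(0) = 0
F′(0) = 2
F′′(0) = 0
F′′′(0) = -16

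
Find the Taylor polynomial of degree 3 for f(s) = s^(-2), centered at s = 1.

[(s - 1)^0] = 1;  [(s - 1)^1] = -2;  [(s - 1)^2] = 3;  [(s - 1)^3] = -4.

-4*(s - 1)^3 + 3*(s - 1)^2 - 2*(s - 1) + 1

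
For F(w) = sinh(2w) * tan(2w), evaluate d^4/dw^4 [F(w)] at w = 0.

192

Expand each factor separately, then convolve coefficients.
From the series, [w^4] F = 8; multiply by 4! = 24 to get 192.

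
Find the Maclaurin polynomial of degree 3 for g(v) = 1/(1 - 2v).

[v^0] = 1;  [v^1] = 2;  [v^2] = 4;  [v^3] = 8.

8*v^3 + 4*v^2 + 2*v + 1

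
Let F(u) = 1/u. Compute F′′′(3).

-2/27

From the series, [(u - 3)^3] F = -1/81; multiply by 3! = 6 to get -2/27.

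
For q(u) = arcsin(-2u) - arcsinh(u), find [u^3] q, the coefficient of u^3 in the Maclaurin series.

Add the two expansions coefficient-wise.
q(0) = 0
q′(0) = -3
q′′(0) = 0
q′′′(0) = -7
So c_3 = q′′′(0)/3! = -7/6.

-7/6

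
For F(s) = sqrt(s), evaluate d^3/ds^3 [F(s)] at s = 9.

1/648

From the series, [(s - 9)^3] F = 1/3888; multiply by 3! = 6 to get 1/648.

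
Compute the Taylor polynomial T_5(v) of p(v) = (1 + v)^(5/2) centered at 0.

[v^0] = 1;  [v^1] = 5/2;  [v^2] = 15/8;  [v^3] = 5/16;  [v^4] = -5/128;  [v^5] = 3/256.

3*v^5/256 - 5*v^4/128 + 5*v^3/16 + 15*v^2/8 + 5*v/2 + 1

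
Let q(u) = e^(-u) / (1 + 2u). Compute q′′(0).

Expand each factor separately, then convolve coefficients.
From the series, [u^2] q = 13/2; multiply by 2! = 2 to get 13.

13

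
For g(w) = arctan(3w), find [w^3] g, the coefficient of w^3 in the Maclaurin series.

-9

g(0) = 0
g′(0) = 3
g′′(0) = 0
g′′′(0) = -54
So c_3 = g′′′(0)/3! = -9.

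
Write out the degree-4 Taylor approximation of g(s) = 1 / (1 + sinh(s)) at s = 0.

4*s^4/3 - 7*s^3/6 + s^2 - s + 1

Write 1/(1+u) = 1 - u + u^2 - u^3 + ... and substitute the series for u.
g(0) = 1
g′(0) = -1
g′′(0) = 2
g′′′(0) = -7
g^(4)(0) = 32
The Taylor polynomial is Σ g^(k)(0)/k! · s^k.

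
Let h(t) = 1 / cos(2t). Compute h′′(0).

4

Invert the denominator's series and multiply.
The coefficient of t^2 in the expansion is 2, so h′′(0) = 2! * (2) = 4.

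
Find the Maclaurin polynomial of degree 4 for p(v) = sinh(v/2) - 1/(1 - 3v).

Add the two expansions coefficient-wise.
p(0) = -1
p′(0) = -5/2
p′′(0) = -18
p′′′(0) = -1295/8
p^(4)(0) = -1944

-81*v^4 - 1295*v^3/48 - 9*v^2 - 5*v/2 - 1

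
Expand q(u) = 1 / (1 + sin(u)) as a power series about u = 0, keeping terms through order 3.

-5*u^3/6 + u^2 - u + 1

Use the geometric series for the reciprocal, then substitute.
[u^0] = 1;  [u^1] = -1;  [u^2] = 1;  [u^3] = -5/6.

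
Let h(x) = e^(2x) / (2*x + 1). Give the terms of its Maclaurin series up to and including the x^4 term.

6*x^4 - 8*x^3/3 + 2*x^2 + 1

Use 1/(1 - r) = Σ r^k on the denominator, then take the Cauchy product.
h(0) = 1
h′(0) = 0
h′′(0) = 4
h′′′(0) = -16
h^(4)(0) = 144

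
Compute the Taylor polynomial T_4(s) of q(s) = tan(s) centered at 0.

s^3/3 + s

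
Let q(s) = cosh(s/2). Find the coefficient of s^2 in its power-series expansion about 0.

1/8

c_2 = q′′(0)/2! = 1/8.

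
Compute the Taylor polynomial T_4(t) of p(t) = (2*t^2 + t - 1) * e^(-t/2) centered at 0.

Shift and add copies of the series according to the polynomial's terms.
p(0) = -1
p′(0) = 3/2
p′′(0) = 11/4
p′′′(0) = -41/8
p^(4)(0) = 87/16
Then c_k = p^(k)(0)/k! gives each Taylor coefficient.

29*t^4/128 - 41*t^3/48 + 11*t^2/8 + 3*t/2 - 1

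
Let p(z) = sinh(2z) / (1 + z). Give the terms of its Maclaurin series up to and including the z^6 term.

Multiply the two series term by term and collect like powers.
p(0) = 0
p′(0) = 2
p′′(0) = -4
p′′′(0) = 20
p^(4)(0) = -80
p^(5)(0) = 432
p^(6)(0) = -2592
The Taylor polynomial is Σ p^(k)(0)/k! · z^k.

-18*z^6/5 + 18*z^5/5 - 10*z^4/3 + 10*z^3/3 - 2*z^2 + 2*z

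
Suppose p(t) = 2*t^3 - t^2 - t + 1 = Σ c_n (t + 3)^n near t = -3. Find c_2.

p(-3) = -59
p′(-3) = 59
p′′(-3) = -38
Then c_k = p^(k)(-3)/k! gives each Taylor coefficient.

-19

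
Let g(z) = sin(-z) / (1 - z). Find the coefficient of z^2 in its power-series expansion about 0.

Multiply the two series term by term and collect like powers.
g(0) = 0
g′(0) = -1
g′′(0) = -2
So c_2 = g′′(0)/2! = -1.

-1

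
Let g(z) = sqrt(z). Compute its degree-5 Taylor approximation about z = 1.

Compute the successive derivatives at the expansion point and divide by k!.
[(z - 1)^0] = 1;  [(z - 1)^1] = 1/2;  [(z - 1)^2] = -1/8;  [(z - 1)^3] = 1/16;  [(z - 1)^4] = -5/128;  [(z - 1)^5] = 7/256.

7*(z - 1)^5/256 - 5*(z - 1)^4/128 + (z - 1)^3/16 - (z - 1)^2/8 + (z - 1)/2 + 1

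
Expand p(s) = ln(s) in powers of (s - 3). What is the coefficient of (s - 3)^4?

[(s - 3)^0] = ln(3);  [(s - 3)^1] = 1/3;  [(s - 3)^2] = -1/18;  [(s - 3)^3] = 1/81;  [(s - 3)^4] = -1/324.

-1/324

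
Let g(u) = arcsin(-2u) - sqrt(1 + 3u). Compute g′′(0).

Expand each term separately and add.
The coefficient of u^2 in the expansion is 9/8, so g′′(0) = 2! * (9/8) = 9/4.

9/4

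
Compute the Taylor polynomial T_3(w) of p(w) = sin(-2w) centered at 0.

4*w^3/3 - 2*w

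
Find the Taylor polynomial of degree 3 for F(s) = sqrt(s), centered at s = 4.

(s - 4)^3/512 - (s - 4)^2/64 + (s - 4)/4 + 2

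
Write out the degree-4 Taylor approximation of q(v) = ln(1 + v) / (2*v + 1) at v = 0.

-131*v^4/12 + 16*v^3/3 - 5*v^2/2 + v

Use 1/(1 - r) = Σ r^k on the denominator, then take the Cauchy product.
q(0) = 0
q′(0) = 1
q′′(0) = -5
q′′′(0) = 32
q^(4)(0) = -262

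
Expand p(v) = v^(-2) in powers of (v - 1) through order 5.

-6*(v - 1)^5 + 5*(v - 1)^4 - 4*(v - 1)^3 + 3*(v - 1)^2 - 2*(v - 1) + 1

[(v - 1)^0] = 1;  [(v - 1)^1] = -2;  [(v - 1)^2] = 3;  [(v - 1)^3] = -4;  [(v - 1)^4] = 5;  [(v - 1)^5] = -6.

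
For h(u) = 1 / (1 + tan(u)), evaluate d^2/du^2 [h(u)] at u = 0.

Expand as Σ (-1)^k u^k with u equal to the inner function's series.
From the series, [u^2] h = 1; multiply by 2! = 2 to get 2.

2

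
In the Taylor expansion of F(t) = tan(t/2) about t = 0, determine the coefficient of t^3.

1/24

c_3 = F′′′(0)/3! = 1/24.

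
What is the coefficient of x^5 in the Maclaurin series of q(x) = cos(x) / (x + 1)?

-13/24

Multiply the numerator's expansion by the denominator's geometric series.
q(0) = 1
q′(0) = -1
q′′(0) = 1
q′′′(0) = -3
q^(4)(0) = 13
q^(5)(0) = -65
The Taylor polynomial is Σ q^(k)(0)/k! · x^k.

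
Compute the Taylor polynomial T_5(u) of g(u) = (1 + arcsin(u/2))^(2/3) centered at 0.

Substitute the inner expansion into the outer series and collect powers.
g(0) = 1
g′(0) = 1/3
g′′(0) = -1/18
g′′′(0) = 13/108
g^(4)(0) = -8/81
g^(5)(0) = 1369/3888
Then c_k = g^(k)(0)/k! gives each Taylor coefficient.

1369*u^5/466560 - u^4/243 + 13*u^3/648 - u^2/36 + u/3 + 1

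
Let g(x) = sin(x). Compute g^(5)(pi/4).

sqrt(2)/2

Differentiate repeatedly and evaluate at the center.
From the series, [(x - pi/4)^5] g = sqrt(2)/240; multiply by 5! = 120 to get sqrt(2)/2.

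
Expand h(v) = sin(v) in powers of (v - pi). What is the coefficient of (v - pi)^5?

-1/120

Differentiate repeatedly and evaluate at the center.
h(pi) = 0
h′(pi) = -1
h′′(pi) = 0
h′′′(pi) = 1
h^(4)(pi) = 0
h^(5)(pi) = -1
Dividing each by k! gives the coefficients c_0, ..., c_5.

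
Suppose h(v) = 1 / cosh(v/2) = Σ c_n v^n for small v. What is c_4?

Invert the denominator's series and multiply.
[v^0] = 1;  [v^1] = 0;  [v^2] = -1/8;  [v^3] = 0;  [v^4] = 5/384.

5/384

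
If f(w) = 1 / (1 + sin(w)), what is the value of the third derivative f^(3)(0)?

-5

Expand as Σ (-1)^k u^k with u equal to the inner function's series.
The coefficient of w^3 in the expansion is -5/6, so f′′′(0) = 3! * (-5/6) = -5.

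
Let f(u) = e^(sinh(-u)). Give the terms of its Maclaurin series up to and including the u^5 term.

Substitute the inner expansion into the outer series and collect powers.
f(0) = 1
f′(0) = -1
f′′(0) = 1
f′′′(0) = -2
f^(4)(0) = 5
f^(5)(0) = -12
The Taylor polynomial is Σ f^(k)(0)/k! · u^k.

-u^5/10 + 5*u^4/24 - u^3/3 + u^2/2 - u + 1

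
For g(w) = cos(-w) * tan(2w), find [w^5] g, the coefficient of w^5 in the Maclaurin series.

181/60

Multiply the two series term by term and collect like powers.
g(0) = 0
g′(0) = 2
g′′(0) = 0
g′′′(0) = 10
g^(4)(0) = 0
g^(5)(0) = 362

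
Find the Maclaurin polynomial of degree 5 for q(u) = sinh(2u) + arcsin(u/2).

1033*u^5/3840 + 65*u^3/48 + 5*u/2

Combine the two series term by term.
[u^0] = 0;  [u^1] = 5/2;  [u^2] = 0;  [u^3] = 65/48;  [u^4] = 0;  [u^5] = 1033/3840.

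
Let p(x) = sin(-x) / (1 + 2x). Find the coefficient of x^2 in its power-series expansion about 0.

2

Expand each factor separately, then convolve coefficients.
So c_2 = p′′(0)/2! = 2.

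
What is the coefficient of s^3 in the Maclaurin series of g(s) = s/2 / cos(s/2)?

1/16

Write the quotient as an unknown series and match coefficients against numerator = denominator · series.
g(0) = 0
g′(0) = 1/2
g′′(0) = 0
g′′′(0) = 3/8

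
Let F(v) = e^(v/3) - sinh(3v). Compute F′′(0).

Combine the two series term by term.
From the series, [v^2] F = 1/18; multiply by 2! = 2 to get 1/9.

1/9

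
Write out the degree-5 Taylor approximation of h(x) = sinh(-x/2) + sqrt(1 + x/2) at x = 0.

73*x^5/122880 - 5*x^4/2048 - 5*x^3/384 - x^2/32 - x/4 + 1

Combine the two series term by term.
[x^0] = 1;  [x^1] = -1/4;  [x^2] = -1/32;  [x^3] = -5/384;  [x^4] = -5/2048;  [x^5] = 73/122880.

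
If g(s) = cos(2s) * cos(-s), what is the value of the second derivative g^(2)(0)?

Expand each factor separately, then convolve coefficients.
From the series, [s^2] g = -5/2; multiply by 2! = 2 to get -5.

-5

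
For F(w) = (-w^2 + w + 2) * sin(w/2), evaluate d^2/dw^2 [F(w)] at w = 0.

1

Multiply each power in the prefactor through the base expansion.
The coefficient of w^2 in the expansion is 1/2, so F′′(0) = 2! * (1/2) = 1.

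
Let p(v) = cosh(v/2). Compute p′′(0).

Apply the Taylor formula c_k = f^(k)(a)/k!.
The coefficient of v^2 in the expansion is 1/8, so p′′(0) = 2! * (1/8) = 1/4.

1/4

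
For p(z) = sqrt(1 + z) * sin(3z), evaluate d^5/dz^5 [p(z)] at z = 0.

Expand each factor separately, then convolve coefficients.
The coefficient of z^5 in the expansion is 1581/640, so p^(5)(0) = 5! * (1581/640) = 4743/16.

4743/16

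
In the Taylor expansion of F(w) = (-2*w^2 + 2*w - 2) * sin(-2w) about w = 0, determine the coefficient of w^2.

-4

Distribute the polynomial across the series and collect like powers.
[w^0] = 0;  [w^1] = 4;  [w^2] = -4.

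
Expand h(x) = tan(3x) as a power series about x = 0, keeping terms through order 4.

9*x^3 + 3*x

h(0) = 0
h′(0) = 3
h′′(0) = 0
h′′′(0) = 54
h^(4)(0) = 0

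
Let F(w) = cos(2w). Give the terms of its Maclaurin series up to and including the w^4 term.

2*w^4/3 - 2*w^2 + 1

[w^0] = 1;  [w^1] = 0;  [w^2] = -2;  [w^3] = 0;  [w^4] = 2/3.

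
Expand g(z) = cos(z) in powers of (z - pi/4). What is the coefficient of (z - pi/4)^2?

-sqrt(2)/4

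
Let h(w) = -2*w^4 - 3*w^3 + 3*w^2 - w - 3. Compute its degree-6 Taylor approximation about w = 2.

-2*(w - 2)^4 - 19*(w - 2)^3 - 63*(w - 2)^2 - 89*(w - 2) - 49

[(w - 2)^0] = -49;  [(w - 2)^1] = -89;  [(w - 2)^2] = -63;  [(w - 2)^3] = -19;  [(w - 2)^4] = -2;  [(w - 2)^5] = 0;  [(w - 2)^6] = 0.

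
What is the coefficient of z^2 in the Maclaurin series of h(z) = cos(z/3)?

-1/18

h(0) = 1
h′(0) = 0
h′′(0) = -1/9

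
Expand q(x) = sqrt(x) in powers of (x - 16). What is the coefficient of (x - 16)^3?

1/16384

Apply the Taylor formula c_k = f^(k)(a)/k!.
q(16) = 4
q′(16) = 1/8
q′′(16) = -1/256
q′′′(16) = 3/8192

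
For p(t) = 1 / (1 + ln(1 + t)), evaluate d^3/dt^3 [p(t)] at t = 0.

-14

Use the geometric series for the reciprocal, then substitute.
The coefficient of t^3 in the expansion is -7/3, so p′′′(0) = 3! * (-7/3) = -14.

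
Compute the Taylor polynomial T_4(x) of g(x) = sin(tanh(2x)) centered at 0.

-4*x^3 + 2*x

Substitute the inner expansion into the outer series and collect powers.
[x^0] = 0;  [x^1] = 2;  [x^2] = 0;  [x^3] = -4;  [x^4] = 0.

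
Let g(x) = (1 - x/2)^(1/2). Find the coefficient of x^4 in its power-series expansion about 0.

-5/2048

g(0) = 1
g′(0) = -1/4
g′′(0) = -1/16
g′′′(0) = -3/64
g^(4)(0) = -15/256
So c_4 = g^(4)(0)/4! = -5/2048.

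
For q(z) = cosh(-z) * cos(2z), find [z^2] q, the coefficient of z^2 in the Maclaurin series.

Take the Cauchy product of the two expansions.
[z^0] = 1;  [z^1] = 0;  [z^2] = -3/2.
So c_2 = q′′(0)/2! = -3/2.

-3/2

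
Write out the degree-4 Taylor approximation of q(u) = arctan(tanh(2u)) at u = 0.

Plug the Maclaurin series of the inner function into that of the outer and collect terms.

-16*u^3/3 + 2*u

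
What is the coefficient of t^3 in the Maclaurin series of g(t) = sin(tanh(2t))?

Compose series: expand the inner function first, then feed it into the outer expansion.
g(0) = 0
g′(0) = 2
g′′(0) = 0
g′′′(0) = -24
The Taylor polynomial is Σ g^(k)(0)/k! · t^k.

-4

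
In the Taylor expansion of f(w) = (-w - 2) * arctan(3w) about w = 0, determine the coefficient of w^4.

Shift and add copies of the series according to the polynomial's terms.
f(0) = 0
f′(0) = -6
f′′(0) = -6
f′′′(0) = 108
f^(4)(0) = 216

9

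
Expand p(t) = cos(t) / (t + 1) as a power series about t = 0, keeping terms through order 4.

Multiply the numerator's expansion by the denominator's geometric series.
[t^0] = 1;  [t^1] = -1;  [t^2] = 1/2;  [t^3] = -1/2;  [t^4] = 13/24.

13*t^4/24 - t^3/2 + t^2/2 - t + 1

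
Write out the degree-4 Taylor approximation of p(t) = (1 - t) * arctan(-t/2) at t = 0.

Multiply each power in the prefactor through the base expansion.
[t^0] = 0;  [t^1] = -1/2;  [t^2] = 1/2;  [t^3] = 1/24;  [t^4] = -1/24.

-t^4/24 + t^3/24 + t^2/2 - t/2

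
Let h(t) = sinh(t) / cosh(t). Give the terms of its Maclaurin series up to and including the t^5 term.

2*t^5/15 - t^3/3 + t

Write the quotient as an unknown series and match coefficients against numerator = denominator · series.
h(0) = 0
h′(0) = 1
h′′(0) = 0
h′′′(0) = -2
h^(4)(0) = 0
h^(5)(0) = 16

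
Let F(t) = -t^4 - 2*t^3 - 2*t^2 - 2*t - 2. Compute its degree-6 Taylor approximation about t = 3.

-(t - 3)^4 - 14*(t - 3)^3 - 74*(t - 3)^2 - 176*(t - 3) - 161

F(3) = -161
F′(3) = -176
F′′(3) = -148
F′′′(3) = -84
F^(4)(3) = -24
F^(5)(3) = 0
F^(6)(3) = 0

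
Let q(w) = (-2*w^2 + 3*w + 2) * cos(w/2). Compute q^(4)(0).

49/8

Shift and add copies of the series according to the polynomial's terms.
From the series, [w^4] q = 49/192; multiply by 4! = 24 to get 49/8.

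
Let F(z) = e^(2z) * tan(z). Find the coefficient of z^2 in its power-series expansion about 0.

2

Write out both Maclaurin series and multiply, keeping only the needed powers.
F(0) = 0
F′(0) = 1
F′′(0) = 4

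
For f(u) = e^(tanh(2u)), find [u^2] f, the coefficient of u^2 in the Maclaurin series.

2

Plug the Maclaurin series of the inner function into that of the outer and collect terms.
f(0) = 1
f′(0) = 2
f′′(0) = 4
So c_2 = f′′(0)/2! = 2.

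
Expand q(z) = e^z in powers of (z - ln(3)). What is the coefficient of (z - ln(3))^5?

[(z - ln(3))^0] = 3;  [(z - ln(3))^1] = 3;  [(z - ln(3))^2] = 3/2;  [(z - ln(3))^3] = 1/2;  [(z - ln(3))^4] = 1/8;  [(z - ln(3))^5] = 1/40.
So c_5 = q^(5)(ln(3))/5! = 1/40.

1/40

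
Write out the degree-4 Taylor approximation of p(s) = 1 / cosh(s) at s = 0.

5*s^4/24 - s^2/2 + 1

Invert the denominator's series and multiply.
p(0) = 1
p′(0) = 0
p′′(0) = -1
p′′′(0) = 0
p^(4)(0) = 5
The Taylor polynomial is Σ p^(k)(0)/k! · s^k.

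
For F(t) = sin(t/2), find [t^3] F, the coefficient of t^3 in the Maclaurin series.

Differentiate repeatedly and evaluate at the center.
[t^0] = 0;  [t^1] = 1/2;  [t^2] = 0;  [t^3] = -1/48.
So c_3 = F′′′(0)/3! = -1/48.

-1/48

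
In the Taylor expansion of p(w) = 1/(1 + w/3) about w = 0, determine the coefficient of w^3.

p(0) = 1
p′(0) = -1/3
p′′(0) = 2/9
p′′′(0) = -2/9
So c_3 = p′′′(0)/3! = -1/27.

-1/27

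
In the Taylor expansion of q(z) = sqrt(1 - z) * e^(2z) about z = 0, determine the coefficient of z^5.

Expand each factor separately, then convolve coefficients.
q(0) = 1
q′(0) = 3/2
q′′(0) = 7/4
q′′′(0) = 1/8
q^(4)(0) = -159/16
q^(5)(0) = -1781/32
So c_5 = q^(5)(0)/5! = -1781/3840.

-1781/3840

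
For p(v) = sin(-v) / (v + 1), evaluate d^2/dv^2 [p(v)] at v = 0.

2

Expand 1/(denominator) as a geometric series and multiply by the numerator's series.
The coefficient of v^2 in the expansion is 1, so p′′(0) = 2! * (1) = 2.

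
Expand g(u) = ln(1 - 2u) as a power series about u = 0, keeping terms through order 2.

-2*u^2 - 2*u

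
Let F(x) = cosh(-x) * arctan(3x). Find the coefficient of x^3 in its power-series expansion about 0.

-15/2

Take the Cauchy product of the two expansions.
[x^0] = 0;  [x^1] = 3;  [x^2] = 0;  [x^3] = -15/2.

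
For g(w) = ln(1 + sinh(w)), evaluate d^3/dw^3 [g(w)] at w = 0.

Substitute the inner expansion into the outer series and collect powers.
The coefficient of w^3 in the expansion is 1/2, so g′′′(0) = 3! * (1/2) = 3.

3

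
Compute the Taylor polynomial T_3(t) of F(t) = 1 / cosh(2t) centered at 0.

Invert the denominator's series and multiply.
[t^0] = 1;  [t^1] = 0;  [t^2] = -2;  [t^3] = 0.

1 - 2*t^2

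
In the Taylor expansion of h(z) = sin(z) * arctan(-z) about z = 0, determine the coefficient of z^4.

1/2

Take the Cauchy product of the two expansions.
[z^0] = 0;  [z^1] = 0;  [z^2] = -1;  [z^3] = 0;  [z^4] = 1/2.
So c_4 = h^(4)(0)/4! = 1/2.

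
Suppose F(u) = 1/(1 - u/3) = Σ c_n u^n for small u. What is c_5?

1/243

[u^0] = 1;  [u^1] = 1/3;  [u^2] = 1/9;  [u^3] = 1/27;  [u^4] = 1/81;  [u^5] = 1/243.
So c_5 = F^(5)(0)/5! = 1/243.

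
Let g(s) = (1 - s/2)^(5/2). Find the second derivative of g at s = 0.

Compute the successive derivatives at the expansion point and divide by k!.
The coefficient of s^2 in the expansion is 15/32, so g′′(0) = 2! * (15/32) = 15/16.

15/16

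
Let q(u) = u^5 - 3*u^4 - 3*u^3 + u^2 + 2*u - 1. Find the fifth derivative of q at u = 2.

120

The coefficient of (u - 2)^5 in the expansion is 1, so q^(5)(2) = 5! * (1) = 120.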